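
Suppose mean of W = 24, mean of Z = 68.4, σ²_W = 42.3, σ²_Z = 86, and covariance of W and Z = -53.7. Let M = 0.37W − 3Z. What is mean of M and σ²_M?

mean of M = -196.32, σ²_M = 899.00487

mean of M = 0.37·mean of W + (-3)·mean of Z = 0.37·24 + (-3)·68.4 = -196.32.
σ²_M = a²·σ²_W + b²·σ²_Z + 2ab·covariance of W and Z with a = 0.37, b = -3.
= 0.37²·42.3 + (-3)²·86 + 2·0.37·(-3)·(-53.7)
= 5.79087 + 774 + 119.214 = 899.00487.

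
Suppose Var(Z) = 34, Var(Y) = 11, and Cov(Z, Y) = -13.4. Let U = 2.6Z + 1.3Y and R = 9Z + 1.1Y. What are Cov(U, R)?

Cov(U, R) = 616.226

By bilinearity, Cov(U, R) = ac·Var(Z) + bd·Var(Y) + (ad+bc)·Cov(Z, Y), with a=2.6, b=1.3, c=9, d=1.1.
ac·Var(Z) = 2.6·9·34 = 795.6
bd·Var(Y) = 1.3·1.1·11 = 15.73
(ad+bc)·Cov(Z, Y) = (14.56)·(-13.4) = -195.104
Cov(U, R) = 795.6 + 15.73 + (-195.104) = 616.226.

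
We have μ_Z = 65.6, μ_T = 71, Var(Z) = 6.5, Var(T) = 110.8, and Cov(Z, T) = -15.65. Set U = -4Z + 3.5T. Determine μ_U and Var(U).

μ_U = -13.9, Var(U) = 1899.5

μ_U = (-4)·μ_Z + 3.5·μ_T = (-4)·65.6 + 3.5·71 = -13.9.
Var(U) = a²·Var(Z) + b²·Var(T) + 2ab·Cov(Z, T) with a = -4, b = 3.5.
= (-4)²·6.5 + 3.5²·110.8 + 2·(-4)·3.5·(-15.65)
= 104 + 1357.3 + 438.2 = 1899.5.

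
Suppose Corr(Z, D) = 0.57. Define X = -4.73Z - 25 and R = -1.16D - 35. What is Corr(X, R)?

Corr(X, R) = 0.57

Linear rescalings preserve correlation up to sign; here the slopes -4.73 and -1.16 have the same sign, so Corr(X, R) = Corr(Z, D) = 0.57.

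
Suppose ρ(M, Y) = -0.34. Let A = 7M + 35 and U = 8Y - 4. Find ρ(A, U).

Linear rescalings preserve correlation up to sign; here the slopes 7 and 8 have the same sign, so ρ(A, U) = ρ(M, Y) = -0.34.

ρ(A, U) = -0.34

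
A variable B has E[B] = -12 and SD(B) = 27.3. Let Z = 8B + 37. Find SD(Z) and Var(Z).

SD(Z) = 218.4, Var(Z) = 47698.56

Z = 8B + 37 is linear with a = 8, b = 37.
SD(Z) = |a|·SD(B) = |8|·27.3 = 218.4.
Var(B) = 27.3² = 745.29.
Var(Z) = a²·Var(B) = 8²·745.29 = 47698.56 (the additive constant 37 does not affect variance).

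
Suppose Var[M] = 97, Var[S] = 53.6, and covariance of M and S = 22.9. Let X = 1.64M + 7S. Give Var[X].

Var[X] = 3413.0752

Var[X] = a²·Var[M] + b²·Var[S] + 2ab·covariance of M and S with a = 1.64, b = 7.
= 1.64²·97 + 7²·53.6 + 2·1.64·7·22.9
= 260.8912 + 2626.4 + 525.784 = 3413.0752.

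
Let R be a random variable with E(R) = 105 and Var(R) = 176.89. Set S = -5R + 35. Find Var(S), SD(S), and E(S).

S = -5R + 35 is linear with a = -5, b = 35.
Var(S) = a²·Var(R) = (-5)²·176.89 = 4422.25 (the additive constant 35 does not affect variance).
SD(R) = √176.89 = 13.3.
SD(S) = |a|·SD(R) = |-5|·13.3 = 66.5.
E(S) = a·E(R) + b = (-5)·105 + 35 = -490.

Var(S) = 4422.25, SD(S) = 66.5, E(S) = -490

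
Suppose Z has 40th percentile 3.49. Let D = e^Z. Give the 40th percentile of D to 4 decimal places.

40th percentile of D = 32.7859

e^Z is increasing, so P_{40}(D) = g(P_{40}(Z)) ≈ 32.7859.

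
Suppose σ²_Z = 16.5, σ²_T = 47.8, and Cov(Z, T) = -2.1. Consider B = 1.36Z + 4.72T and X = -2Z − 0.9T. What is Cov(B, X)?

Cov(B, X) = -225.54

By bilinearity, Cov(B, X) = ac·σ²_Z + bd·σ²_T + (ad+bc)·Cov(Z, T), with a=1.36, b=4.72, c=-2, d=-0.9.
ac·σ²_Z = 1.36·(-2)·16.5 = -44.88
bd·σ²_T = 4.72·(-0.9)·47.8 = -203.0544
(ad+bc)·Cov(Z, T) = (-10.664)·(-2.1) = 22.3944
Cov(B, X) = -44.88 + (-203.0544) + 22.3944 = -225.54.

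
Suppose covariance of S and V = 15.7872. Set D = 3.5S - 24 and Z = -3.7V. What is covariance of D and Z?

covariance of D and Z = a·c·covariance of S and V = 3.5·(-3.7)·15.7872 = -204.44424. Additive constants drop out.

covariance of D and Z = -204.44424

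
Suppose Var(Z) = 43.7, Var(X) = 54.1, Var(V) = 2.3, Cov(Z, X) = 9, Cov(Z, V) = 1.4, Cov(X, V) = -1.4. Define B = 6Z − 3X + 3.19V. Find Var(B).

Var(B) = a²·Var(Z) + b²·Var(X) + c²·Var(V) + 2ab·Cov(Z, X) + 2ac·Cov(Z, V) + 2bc·Cov(X, V), with a = 6, b = -3, c = 3.19.
= 1573.2 + 486.9 + 23.40503 + (-324) + 53.592 + 26.796
= 1839.89303.

Var(B) = 1839.89303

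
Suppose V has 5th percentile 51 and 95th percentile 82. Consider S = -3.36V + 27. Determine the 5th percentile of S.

Since a = -3.36 < 0 the transformation is decreasing, reversing order: the 5th percentile of S corresponds to the 95th percentile of V.
So P_{5}(S) = a·P_{95}(V) + b = (-3.36)·82 + 27 = -248.52.

5th percentile of S = -248.52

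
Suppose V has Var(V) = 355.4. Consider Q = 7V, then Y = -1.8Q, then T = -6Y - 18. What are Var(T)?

Var(T) = 2031238.944

Var(Q) = 7²·355.4 = 17414.6.
Var(Y) = (-1.8)²·17414.6 = 56423.304.
Var(T) = (-6)²·56423.304 = 2031238.944.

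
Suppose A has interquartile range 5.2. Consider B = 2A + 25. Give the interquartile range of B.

IQR(B) = 10.4

Under B = aA + b, IQR(B) = |a|·IQR(A) = |2|·5.2 = 10.4 (shifts cancel; spread scales by |a|).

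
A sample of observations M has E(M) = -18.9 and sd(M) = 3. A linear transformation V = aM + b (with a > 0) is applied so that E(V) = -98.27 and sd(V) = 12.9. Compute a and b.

sd(V) = a·sd(M) (a > 0), so a = 12.9/3 = 4.3.
E(V) = a·E(M) + b, so b = -98.27 − 4.3·(-18.9) = -17.

a = 4.3, b = -17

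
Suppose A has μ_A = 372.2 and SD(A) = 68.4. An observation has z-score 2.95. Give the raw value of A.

A = μ_A + z·SD(A) = 372.2 + 2.95·68.4 = 573.98.

A = 573.98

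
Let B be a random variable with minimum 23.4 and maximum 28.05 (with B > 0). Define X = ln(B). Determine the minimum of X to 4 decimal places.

ln(B) is increasing on this domain, so min(X) comes from min(B) = 23.4: min(X) = ln(23.4) ≈ 3.1527.

min(X) = 3.1527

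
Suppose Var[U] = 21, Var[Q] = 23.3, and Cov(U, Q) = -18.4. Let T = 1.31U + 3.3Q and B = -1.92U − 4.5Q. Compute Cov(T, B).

By bilinearity, Cov(T, B) = ac·Var[U] + bd·Var[Q] + (ad+bc)·Cov(U, Q), with a=1.31, b=3.3, c=-1.92, d=-4.5.
ac·Var[U] = 1.31·(-1.92)·21 = -52.8192
bd·Var[Q] = 3.3·(-4.5)·23.3 = -346.005
(ad+bc)·Cov(U, Q) = (-12.231)·(-18.4) = 225.0504
Cov(T, B) = -52.8192 + (-346.005) + 225.0504 = -173.7738.

Cov(T, B) = -173.7738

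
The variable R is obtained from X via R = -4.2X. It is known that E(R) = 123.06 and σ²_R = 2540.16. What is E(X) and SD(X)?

From R = -4.2X: E(R) = a·E(X) + b, so E(X) = (E(R) − b)/a = (123.06 − 0)/(-4.2) = -29.3.
SD(R) = √2540.16 = 50.4.
SD(R) = |a|·SD(X), so SD(X) = 50.4/|-4.2| = 12.

E(X) = -29.3, SD(X) = 12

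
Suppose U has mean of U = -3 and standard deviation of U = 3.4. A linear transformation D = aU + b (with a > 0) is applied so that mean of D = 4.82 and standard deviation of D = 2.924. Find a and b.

standard deviation of D = a·standard deviation of U (a > 0), so a = 2.924/3.4 = 0.86.
mean of D = a·mean of U + b, so b = 4.82 − 0.86·(-3) = 7.4.

a = 0.86, b = 7.4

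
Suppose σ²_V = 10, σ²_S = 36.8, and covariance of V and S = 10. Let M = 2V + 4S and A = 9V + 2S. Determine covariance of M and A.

By bilinearity, covariance of M and A = ac·σ²_V + bd·σ²_S + (ad+bc)·covariance of V and S, with a=2, b=4, c=9, d=2.
ac·σ²_V = 2·9·10 = 180
bd·σ²_S = 4·2·36.8 = 294.4
(ad+bc)·covariance of V and S = (40)·10 = 400
covariance of M and A = 180 + 294.4 + 400 = 874.4.

covariance of M and A = 874.4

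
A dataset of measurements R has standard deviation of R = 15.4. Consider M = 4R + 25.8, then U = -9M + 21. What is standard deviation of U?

standard deviation of M = |4|·15.4 = 61.6.
standard deviation of U = |-9|·61.6 = 554.4.

standard deviation of U = 554.4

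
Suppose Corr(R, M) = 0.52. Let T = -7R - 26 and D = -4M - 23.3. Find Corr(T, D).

Corr(T, D) = 0.52

Linear rescalings preserve correlation up to sign; here the slopes -7 and -4 have the same sign, so Corr(T, D) = Corr(R, M) = 0.52.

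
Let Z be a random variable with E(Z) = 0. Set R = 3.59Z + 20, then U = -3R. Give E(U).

E(R) = 3.59·0 + 20 = 20.
E(U) = (-3)·20 = -60.

E(U) = -60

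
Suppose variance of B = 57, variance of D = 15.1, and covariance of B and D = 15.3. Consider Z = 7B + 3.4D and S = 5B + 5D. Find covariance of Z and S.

By bilinearity, covariance of Z and S = ac·variance of B + bd·variance of D + (ad+bc)·covariance of B and D, with a=7, b=3.4, c=5, d=5.
ac·variance of B = 7·5·57 = 1995
bd·variance of D = 3.4·5·15.1 = 256.7
(ad+bc)·covariance of B and D = (52)·15.3 = 795.6
covariance of Z and S = 1995 + 256.7 + 795.6 = 3047.3.

covariance of Z and S = 3047.3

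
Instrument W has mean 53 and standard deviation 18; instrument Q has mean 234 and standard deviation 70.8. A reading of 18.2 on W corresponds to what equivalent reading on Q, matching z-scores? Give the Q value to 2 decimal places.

Q = 97.12

z = (18.2 − 53)/18 ≈ -1.9333.
Q = 234 + z·70.8 = 234 + (18.2 − 53)·70.8/18 = 97.12.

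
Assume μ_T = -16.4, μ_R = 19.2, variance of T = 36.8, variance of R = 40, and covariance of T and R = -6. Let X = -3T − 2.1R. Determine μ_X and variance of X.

μ_X = (-3)·μ_T + (-2.1)·μ_R = (-3)·(-16.4) + (-2.1)·19.2 = 8.88.
variance of X = a²·variance of T + b²·variance of R + 2ab·covariance of T and R with a = -3, b = -2.1.
= (-3)²·36.8 + (-2.1)²·40 + 2·(-3)·(-2.1)·(-6)
= 331.2 + 176.4 + (-75.6) = 432.

μ_X = 8.88, variance of X = 432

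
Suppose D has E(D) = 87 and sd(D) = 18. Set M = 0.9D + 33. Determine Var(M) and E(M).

Var(M) = 262.44, E(M) = 111.3

M = 0.9D + 33 is linear with a = 0.9, b = 33.
Var(D) = 18² = 324.
Var(M) = a²·Var(D) = 0.9²·324 = 262.44 (the additive constant 33 does not affect variance).
E(M) = a·E(D) + b = 0.9·87 + 33 = 111.3.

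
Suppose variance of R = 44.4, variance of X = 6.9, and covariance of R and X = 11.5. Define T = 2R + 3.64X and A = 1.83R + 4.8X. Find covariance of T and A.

covariance of T and A = 470.0646

By bilinearity, covariance of T and A = ac·variance of R + bd·variance of X + (ad+bc)·covariance of R and X, with a=2, b=3.64, c=1.83, d=4.8.
ac·variance of R = 2·1.83·44.4 = 162.504
bd·variance of X = 3.64·4.8·6.9 = 120.5568
(ad+bc)·covariance of R and X = (16.2612)·11.5 = 187.0038
covariance of T and A = 162.504 + 120.5568 + 187.0038 = 470.0646.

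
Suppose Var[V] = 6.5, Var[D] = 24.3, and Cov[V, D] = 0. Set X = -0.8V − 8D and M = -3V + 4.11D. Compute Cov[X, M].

Cov[X, M] = -783.384

By bilinearity, Cov[X, M] = ac·Var[V] + bd·Var[D] + (ad+bc)·Cov[V, D], with a=-0.8, b=-8, c=-3, d=4.11.
ac·Var[V] = (-0.8)·(-3)·6.5 = 15.6
bd·Var[D] = (-8)·4.11·24.3 = -798.984
(ad+bc)·Cov[V, D] = (20.712)·0 = 0
Cov[X, M] = 15.6 + (-798.984) + 0 = -783.384.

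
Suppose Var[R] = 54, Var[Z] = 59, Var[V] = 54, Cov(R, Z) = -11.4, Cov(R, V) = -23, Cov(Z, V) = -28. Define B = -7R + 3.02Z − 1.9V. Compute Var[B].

Var[B] = 3570.5636

Var[B] = a²·Var[R] + b²·Var[Z] + c²·Var[V] + 2ab·Cov(R, Z) + 2ac·Cov(R, V) + 2bc·Cov(Z, V), with a = -7, b = 3.02, c = -1.9.
= 2646 + 538.1036 + 194.94 + 481.992 + (-611.8) + 321.328
= 3570.5636.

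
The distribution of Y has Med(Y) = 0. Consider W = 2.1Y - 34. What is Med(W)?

Med(W) = -34

A linear map preserves order up to sign, so Med(W) = a·Med(Y) + b = 2.1·0 + (-34) = -34.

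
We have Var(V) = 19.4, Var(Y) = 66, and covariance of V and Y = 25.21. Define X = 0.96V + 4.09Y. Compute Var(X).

Var(X) = a²·Var(V) + b²·Var(Y) + 2ab·covariance of V and Y with a = 0.96, b = 4.09.
= 0.96²·19.4 + 4.09²·66 + 2·0.96·4.09·25.21
= 17.87904 + 1104.0546 + 197.969088 = 1319.902728.

Var(X) = 1319.902728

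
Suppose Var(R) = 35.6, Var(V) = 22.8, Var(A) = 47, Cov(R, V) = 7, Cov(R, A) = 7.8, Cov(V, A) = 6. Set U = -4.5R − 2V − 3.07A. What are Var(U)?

Var(U) = 1670.2643

Var(U) = a²·Var(R) + b²·Var(V) + c²·Var(A) + 2ab·Cov(R, V) + 2ac·Cov(R, A) + 2bc·Cov(V, A), with a = -4.5, b = -2, c = -3.07.
= 720.9 + 91.2 + 442.9703 + 126 + 215.514 + 73.68
= 1670.2643.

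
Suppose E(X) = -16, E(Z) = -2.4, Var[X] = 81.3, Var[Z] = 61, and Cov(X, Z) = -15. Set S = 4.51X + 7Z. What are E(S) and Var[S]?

E(S) = 4.51·E(X) + 7·E(Z) = 4.51·(-16) + 7·(-2.4) = -88.96.
Var[S] = a²·Var[X] + b²·Var[Z] + 2ab·Cov(X, Z) with a = 4.51, b = 7.
= 4.51²·81.3 + 7²·61 + 2·4.51·7·(-15)
= 1653.65013 + 2989 + (-947.1) = 3695.55013.

E(S) = -88.96, Var[S] = 3695.55013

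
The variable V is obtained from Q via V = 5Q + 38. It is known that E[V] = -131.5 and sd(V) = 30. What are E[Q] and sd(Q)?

From V = 5Q + 38: E[V] = a·E[Q] + b, so E[Q] = (E[V] − b)/a = (-131.5 − 38)/5 = -33.9.
sd(V) = |a|·sd(Q), so sd(Q) = 30/|5| = 6.

E[Q] = -33.9, sd(Q) = 6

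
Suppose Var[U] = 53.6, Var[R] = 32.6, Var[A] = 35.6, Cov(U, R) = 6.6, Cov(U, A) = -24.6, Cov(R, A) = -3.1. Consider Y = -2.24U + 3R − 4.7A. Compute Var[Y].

Var[Y] = 829.48576

Var[Y] = a²·Var[U] + b²·Var[R] + c²·Var[A] + 2ab·Cov(U, R) + 2ac·Cov(U, A) + 2bc·Cov(R, A), with a = -2.24, b = 3, c = -4.7.
= 268.94336 + 293.4 + 786.404 + (-88.704) + (-517.9776) + 87.42
= 829.48576.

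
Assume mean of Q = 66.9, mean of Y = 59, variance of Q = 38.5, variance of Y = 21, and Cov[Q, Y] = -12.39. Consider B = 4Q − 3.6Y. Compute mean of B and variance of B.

mean of B = 55.2, variance of B = 1244.992

mean of B = 4·mean of Q + (-3.6)·mean of Y = 4·66.9 + (-3.6)·59 = 55.2.
variance of B = a²·variance of Q + b²·variance of Y + 2ab·Cov[Q, Y] with a = 4, b = -3.6.
= 4²·38.5 + (-3.6)²·21 + 2·4·(-3.6)·(-12.39)
= 616 + 272.16 + 356.832 = 1244.992.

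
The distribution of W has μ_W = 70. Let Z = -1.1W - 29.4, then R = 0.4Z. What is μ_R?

μ_R = -42.56

μ_Z = (-1.1)·70 + (-29.4) = -106.4.
μ_R = 0.4·(-106.4) = -42.56.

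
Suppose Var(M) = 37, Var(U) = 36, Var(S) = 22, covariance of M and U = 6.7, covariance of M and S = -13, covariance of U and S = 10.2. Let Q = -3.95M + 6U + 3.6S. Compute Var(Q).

Var(Q) = 2651.1925

Var(Q) = a²·Var(M) + b²·Var(U) + c²·Var(S) + 2ab·covariance of M and U + 2ac·covariance of M and S + 2bc·covariance of U and S, with a = -3.95, b = 6, c = 3.6.
= 577.2925 + 1296 + 285.12 + (-317.58) + 369.72 + 440.64
= 2651.1925.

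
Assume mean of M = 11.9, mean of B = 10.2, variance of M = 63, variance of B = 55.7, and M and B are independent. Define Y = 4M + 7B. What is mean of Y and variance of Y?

mean of Y = 119, variance of Y = 3737.3

mean of Y = 4·mean of M + 7·mean of B = 4·11.9 + 7·10.2 = 119.
variance of Y = a²·variance of M + b²·variance of B + 2ab·Cov(M, B) with a = 4, b = 7.
Independence gives Cov(M, B) = 0.
= 4²·63 + 7²·55.7 + 2·4·7·0
= 1008 + 2729.3 + 0 = 3737.3.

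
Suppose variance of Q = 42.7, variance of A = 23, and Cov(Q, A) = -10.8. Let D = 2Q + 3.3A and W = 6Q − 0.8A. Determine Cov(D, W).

By bilinearity, Cov(D, W) = ac·variance of Q + bd·variance of A + (ad+bc)·Cov(Q, A), with a=2, b=3.3, c=6, d=-0.8.
ac·variance of Q = 2·6·42.7 = 512.4
bd·variance of A = 3.3·(-0.8)·23 = -60.72
(ad+bc)·Cov(Q, A) = (18.2)·(-10.8) = -196.56
Cov(D, W) = 512.4 + (-60.72) + (-196.56) = 255.12.

Cov(D, W) = 255.12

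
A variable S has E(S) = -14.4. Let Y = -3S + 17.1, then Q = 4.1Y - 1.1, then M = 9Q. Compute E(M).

E(Y) = (-3)·(-14.4) + 17.1 = 60.3.
E(Q) = 4.1·60.3 + (-1.1) = 246.13.
E(M) = 9·246.13 = 2215.17.

E(M) = 2215.17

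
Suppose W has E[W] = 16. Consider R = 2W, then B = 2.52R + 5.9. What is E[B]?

E[R] = 2·16 = 32.
E[B] = 2.52·32 + 5.9 = 86.54.

E[B] = 86.54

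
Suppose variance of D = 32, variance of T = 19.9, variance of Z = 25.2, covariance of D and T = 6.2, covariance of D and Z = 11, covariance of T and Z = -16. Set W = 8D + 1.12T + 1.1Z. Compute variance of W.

variance of W = a²·variance of D + b²·variance of T + c²·variance of Z + 2ab·covariance of D and T + 2ac·covariance of D and Z + 2bc·covariance of T and Z, with a = 8, b = 1.12, c = 1.1.
= 2048 + 24.96256 + 30.492 + 111.104 + 193.6 + (-39.424)
= 2368.73456.

variance of W = 2368.73456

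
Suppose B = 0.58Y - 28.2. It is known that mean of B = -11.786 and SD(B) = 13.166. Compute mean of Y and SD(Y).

mean of Y = 28.3, SD(Y) = 22.7

From B = 0.58Y - 28.2: mean of B = a·mean of Y + b, so mean of Y = (mean of B − b)/a = (-11.786 − (-28.2))/0.58 = 28.3.
SD(B) = |a|·SD(Y), so SD(Y) = 13.166/|0.58| = 22.7.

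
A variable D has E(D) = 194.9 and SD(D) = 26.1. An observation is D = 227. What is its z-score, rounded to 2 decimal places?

z = (D − E(D)) / SD(D) = (227 − 194.9) / 26.1 ≈ 1.23.

z = 1.23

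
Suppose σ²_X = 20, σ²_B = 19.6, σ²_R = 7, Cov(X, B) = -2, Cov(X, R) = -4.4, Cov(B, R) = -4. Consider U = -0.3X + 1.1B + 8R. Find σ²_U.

σ²_U = a²·σ²_X + b²·σ²_B + c²·σ²_R + 2ab·Cov(X, B) + 2ac·Cov(X, R) + 2bc·Cov(B, R), with a = -0.3, b = 1.1, c = 8.
= 1.8 + 23.716 + 448 + 1.32 + 21.12 + (-70.4)
= 425.556.

σ²_U = 425.556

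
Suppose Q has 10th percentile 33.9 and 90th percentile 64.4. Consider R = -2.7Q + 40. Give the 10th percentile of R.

Since a = -2.7 < 0 the transformation is decreasing, reversing order: the 10th percentile of R corresponds to the 90th percentile of Q.
So P_{10}(R) = a·P_{90}(Q) + b = (-2.7)·64.4 + 40 = -133.88.

10th percentile of R = -133.88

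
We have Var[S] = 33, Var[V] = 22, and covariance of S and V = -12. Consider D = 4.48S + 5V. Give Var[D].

Var[D] = a²·Var[S] + b²·Var[V] + 2ab·covariance of S and V with a = 4.48, b = 5.
= 4.48²·33 + 5²·22 + 2·4.48·5·(-12)
= 662.3232 + 550 + (-537.6) = 674.7232.

Var[D] = 674.7232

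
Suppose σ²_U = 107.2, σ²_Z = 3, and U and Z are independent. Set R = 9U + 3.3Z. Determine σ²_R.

σ²_R = 8715.87

σ²_R = a²·σ²_U + b²·σ²_Z + 2ab·Cov(U, Z) with a = 9, b = 3.3.
Independence gives Cov(U, Z) = 0.
= 9²·107.2 + 3.3²·3 + 2·9·3.3·0
= 8683.2 + 32.67 + 0 = 8715.87.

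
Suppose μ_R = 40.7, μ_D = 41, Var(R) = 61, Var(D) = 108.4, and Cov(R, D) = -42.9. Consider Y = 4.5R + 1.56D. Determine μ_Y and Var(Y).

μ_Y = 247.11, Var(Y) = 896.73624

μ_Y = 4.5·μ_R + 1.56·μ_D = 4.5·40.7 + 1.56·41 = 247.11.
Var(Y) = a²·Var(R) + b²·Var(D) + 2ab·Cov(R, D) with a = 4.5, b = 1.56.
= 4.5²·61 + 1.56²·108.4 + 2·4.5·1.56·(-42.9)
= 1235.25 + 263.80224 + (-602.316) = 896.73624.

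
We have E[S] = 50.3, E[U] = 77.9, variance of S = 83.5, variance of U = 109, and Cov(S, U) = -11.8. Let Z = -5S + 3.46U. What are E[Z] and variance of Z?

E[Z] = 18.034, variance of Z = 3800.6844

E[Z] = (-5)·E[S] + 3.46·E[U] = (-5)·50.3 + 3.46·77.9 = 18.034.
variance of Z = a²·variance of S + b²·variance of U + 2ab·Cov(S, U) with a = -5, b = 3.46.
= (-5)²·83.5 + 3.46²·109 + 2·(-5)·3.46·(-11.8)
= 2087.5 + 1304.9044 + 408.28 = 3800.6844.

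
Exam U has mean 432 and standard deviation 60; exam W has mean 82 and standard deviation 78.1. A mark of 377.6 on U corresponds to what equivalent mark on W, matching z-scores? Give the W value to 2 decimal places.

z = (377.6 − 432)/60 ≈ -0.9067.
W = 82 + z·78.1 = 82 + (377.6 − 432)·78.1/60 ≈ 11.19.

W = 11.19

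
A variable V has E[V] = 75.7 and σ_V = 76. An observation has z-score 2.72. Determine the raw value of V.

V = E[V] + z·σ_V = 75.7 + 2.72·76 = 282.42.

V = 282.42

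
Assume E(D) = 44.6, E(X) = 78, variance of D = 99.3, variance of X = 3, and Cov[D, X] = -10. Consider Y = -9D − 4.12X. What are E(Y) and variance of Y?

E(Y) = -722.76, variance of Y = 7352.6232

E(Y) = (-9)·E(D) + (-4.12)·E(X) = (-9)·44.6 + (-4.12)·78 = -722.76.
variance of Y = a²·variance of D + b²·variance of X + 2ab·Cov[D, X] with a = -9, b = -4.12.
= (-9)²·99.3 + (-4.12)²·3 + 2·(-9)·(-4.12)·(-10)
= 8043.3 + 50.9232 + (-741.6) = 7352.6232.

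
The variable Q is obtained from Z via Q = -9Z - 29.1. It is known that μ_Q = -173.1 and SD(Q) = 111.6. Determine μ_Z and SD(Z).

μ_Z = 16, SD(Z) = 12.4

From Q = -9Z - 29.1: μ_Q = a·μ_Z + b, so μ_Z = (μ_Q − b)/a = (-173.1 − (-29.1))/(-9) = 16.
SD(Q) = |a|·SD(Z), so SD(Z) = 111.6/|-9| = 12.4.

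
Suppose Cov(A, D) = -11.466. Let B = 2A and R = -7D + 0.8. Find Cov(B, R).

Cov(B, R) = 160.524

Cov(B, R) = a·c·Cov(A, D) = 2·(-7)·(-11.466) = 160.524. Additive constants drop out.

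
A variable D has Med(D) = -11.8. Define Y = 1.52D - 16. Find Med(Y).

A linear map preserves order up to sign, so Med(Y) = a·Med(D) + b = 1.52·(-11.8) + (-16) = -33.936.

Med(Y) = -33.936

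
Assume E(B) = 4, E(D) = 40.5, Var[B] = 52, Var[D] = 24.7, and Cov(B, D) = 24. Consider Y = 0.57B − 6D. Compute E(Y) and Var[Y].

E(Y) = 0.57·E(B) + (-6)·E(D) = 0.57·4 + (-6)·40.5 = -240.72.
Var[Y] = a²·Var[B] + b²·Var[D] + 2ab·Cov(B, D) with a = 0.57, b = -6.
= 0.57²·52 + (-6)²·24.7 + 2·0.57·(-6)·24
= 16.8948 + 889.2 + (-164.16) = 741.9348.

E(Y) = -240.72, Var[Y] = 741.9348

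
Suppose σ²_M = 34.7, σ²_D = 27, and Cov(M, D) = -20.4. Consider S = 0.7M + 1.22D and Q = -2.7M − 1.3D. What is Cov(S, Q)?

Cov(S, Q) = -22.6434

By bilinearity, Cov(S, Q) = ac·σ²_M + bd·σ²_D + (ad+bc)·Cov(M, D), with a=0.7, b=1.22, c=-2.7, d=-1.3.
ac·σ²_M = 0.7·(-2.7)·34.7 = -65.583
bd·σ²_D = 1.22·(-1.3)·27 = -42.822
(ad+bc)·Cov(M, D) = (-4.204)·(-20.4) = 85.7616
Cov(S, Q) = -65.583 + (-42.822) + 85.7616 = -22.6434.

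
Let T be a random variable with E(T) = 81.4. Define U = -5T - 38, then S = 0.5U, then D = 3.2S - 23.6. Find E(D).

E(D) = -735.6

E(U) = (-5)·81.4 + (-38) = -445.
E(S) = 0.5·(-445) = -222.5.
E(D) = 3.2·(-222.5) + (-23.6) = -735.6.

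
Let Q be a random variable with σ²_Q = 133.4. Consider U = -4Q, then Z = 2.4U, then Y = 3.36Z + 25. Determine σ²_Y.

σ²_U = (-4)²·133.4 = 2134.4.
σ²_Z = 2.4²·2134.4 = 12294.144.
σ²_Y = 3.36²·12294.144 = 138795.9681024.

σ²_Y = 138795.9681024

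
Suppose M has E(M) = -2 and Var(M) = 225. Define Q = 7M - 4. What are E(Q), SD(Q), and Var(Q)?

E(Q) = -18, SD(Q) = 105, Var(Q) = 11025

Q = 7M - 4 is linear with a = 7, b = -4.
E(Q) = a·E(M) + b = 7·(-2) + (-4) = -18.
SD(M) = √225 = 15.
SD(Q) = |a|·SD(M) = |7|·15 = 105.
Var(Q) = a²·Var(M) = 7²·225 = 11025 (the additive constant -4 does not affect variance).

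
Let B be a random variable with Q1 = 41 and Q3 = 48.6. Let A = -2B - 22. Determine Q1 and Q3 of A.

a = -2 < 0 reverses order: Q1(A) comes from Q3(B), Q3(A) from Q1(B).
Q1(A) = (-2)·48.6 + (-22) = -119.2; Q3(A) = (-2)·41 + (-22) = -104.

Q1(A) = -119.2, Q3(A) = -104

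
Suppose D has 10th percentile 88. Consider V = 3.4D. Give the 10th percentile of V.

Since a = 3.4 > 0 the transformation is increasing, so the 10th percentile of V = a·(P_{10} of D) + b = 3.4·88 = 299.2.

10th percentile of V = 299.2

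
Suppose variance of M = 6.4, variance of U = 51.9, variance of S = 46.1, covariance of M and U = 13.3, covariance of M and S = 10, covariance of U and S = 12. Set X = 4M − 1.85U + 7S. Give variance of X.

variance of X = a²·variance of M + b²·variance of U + c²·variance of S + 2ab·covariance of M and U + 2ac·covariance of M and S + 2bc·covariance of U and S, with a = 4, b = -1.85, c = 7.
= 102.4 + 177.62775 + 2258.9 + (-196.84) + 560 + (-310.8)
= 2591.28775.

variance of X = 2591.28775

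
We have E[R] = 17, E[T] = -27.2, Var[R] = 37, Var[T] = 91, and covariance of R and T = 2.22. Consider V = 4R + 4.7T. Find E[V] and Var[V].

E[V] = 4·E[R] + 4.7·E[T] = 4·17 + 4.7·(-27.2) = -59.84.
Var[V] = a²·Var[R] + b²·Var[T] + 2ab·covariance of R and T with a = 4, b = 4.7.
= 4²·37 + 4.7²·91 + 2·4·4.7·2.22
= 592 + 2010.19 + 83.472 = 2685.662.

E[V] = -59.84, Var[V] = 2685.662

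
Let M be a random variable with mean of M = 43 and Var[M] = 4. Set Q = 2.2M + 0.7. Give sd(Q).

Q = 2.2M + 0.7 is linear with a = 2.2, b = 0.7.
sd(M) = √4 = 2.
sd(Q) = |a|·sd(M) = |2.2|·2 = 4.4.

sd(Q) = 4.4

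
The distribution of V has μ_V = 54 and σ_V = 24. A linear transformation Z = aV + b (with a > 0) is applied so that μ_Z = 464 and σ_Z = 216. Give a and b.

a = 9, b = -22

σ_Z = a·σ_V (a > 0), so a = 216/24 = 9.
μ_Z = a·μ_V + b, so b = 464 − 9·54 = -22.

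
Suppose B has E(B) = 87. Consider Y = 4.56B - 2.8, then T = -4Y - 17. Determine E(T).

E(T) = -1592.68

E(Y) = 4.56·87 + (-2.8) = 393.92.
E(T) = (-4)·393.92 + (-17) = -1592.68.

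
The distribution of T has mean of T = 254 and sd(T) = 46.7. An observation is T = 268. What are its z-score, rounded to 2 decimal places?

z = (T − mean of T) / sd(T) = (268 − 254) / 46.7 ≈ 0.30.

z = 0.30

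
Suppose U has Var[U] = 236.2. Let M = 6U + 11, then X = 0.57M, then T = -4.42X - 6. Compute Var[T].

Var[T] = 53973.010664352

Var[M] = 6²·236.2 = 8503.2.
Var[X] = 0.57²·8503.2 = 2762.68968.
Var[T] = (-4.42)²·2762.68968 = 53973.010664352.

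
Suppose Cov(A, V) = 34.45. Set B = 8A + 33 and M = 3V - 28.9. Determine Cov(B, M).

Cov(B, M) = 826.8

Cov(B, M) = a·c·Cov(A, V) = 8·3·34.45 = 826.8. Additive constants drop out.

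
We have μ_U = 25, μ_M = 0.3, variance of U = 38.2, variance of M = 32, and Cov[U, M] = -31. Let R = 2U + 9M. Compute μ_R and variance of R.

μ_R = 52.7, variance of R = 1628.8

μ_R = 2·μ_U + 9·μ_M = 2·25 + 9·0.3 = 52.7.
variance of R = a²·variance of U + b²·variance of M + 2ab·Cov[U, M] with a = 2, b = 9.
= 2²·38.2 + 9²·32 + 2·2·9·(-31)
= 152.8 + 2592 + (-1116) = 1628.8.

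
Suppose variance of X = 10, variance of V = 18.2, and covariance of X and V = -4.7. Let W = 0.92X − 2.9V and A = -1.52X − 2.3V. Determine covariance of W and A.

By bilinearity, covariance of W and A = ac·variance of X + bd·variance of V + (ad+bc)·covariance of X and V, with a=0.92, b=-2.9, c=-1.52, d=-2.3.
ac·variance of X = 0.92·(-1.52)·10 = -13.984
bd·variance of V = (-2.9)·(-2.3)·18.2 = 121.394
(ad+bc)·covariance of X and V = (2.292)·(-4.7) = -10.7724
covariance of W and A = -13.984 + 121.394 + (-10.7724) = 96.6376.

covariance of W and A = 96.6376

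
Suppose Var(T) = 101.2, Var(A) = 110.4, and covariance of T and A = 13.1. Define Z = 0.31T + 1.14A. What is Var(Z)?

Var(Z) = a²·Var(T) + b²·Var(A) + 2ab·covariance of T and A with a = 0.31, b = 1.14.
= 0.31²·101.2 + 1.14²·110.4 + 2·0.31·1.14·13.1
= 9.72532 + 143.47584 + 9.25908 = 162.46024.

Var(Z) = 162.46024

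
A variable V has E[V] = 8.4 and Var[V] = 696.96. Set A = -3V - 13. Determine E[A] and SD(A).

E[A] = -38.2, SD(A) = 79.2

A = -3V - 13 is linear with a = -3, b = -13.
E[A] = a·E[V] + b = (-3)·8.4 + (-13) = -38.2.
SD(V) = √696.96 = 26.4.
SD(A) = |a|·SD(V) = |-3|·26.4 = 79.2.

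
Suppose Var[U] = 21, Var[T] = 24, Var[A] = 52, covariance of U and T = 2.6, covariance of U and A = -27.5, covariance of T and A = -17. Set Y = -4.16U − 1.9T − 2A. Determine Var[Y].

Var[Y] = 112.3584

Var[Y] = a²·Var[U] + b²·Var[T] + c²·Var[A] + 2ab·covariance of U and T + 2ac·covariance of U and A + 2bc·covariance of T and A, with a = -4.16, b = -1.9, c = -2.
= 363.4176 + 86.64 + 208 + 41.1008 + (-457.6) + (-129.2)
= 112.3584.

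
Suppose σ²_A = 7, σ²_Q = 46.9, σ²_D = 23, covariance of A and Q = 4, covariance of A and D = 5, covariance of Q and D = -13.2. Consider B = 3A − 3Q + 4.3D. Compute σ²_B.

σ²_B = a²·σ²_A + b²·σ²_Q + c²·σ²_D + 2ab·covariance of A and Q + 2ac·covariance of A and D + 2bc·covariance of Q and D, with a = 3, b = -3, c = 4.3.
= 63 + 422.1 + 425.27 + (-72) + 129 + 340.56
= 1307.93.

σ²_B = 1307.93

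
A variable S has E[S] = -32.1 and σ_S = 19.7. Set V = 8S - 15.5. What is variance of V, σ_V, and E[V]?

V = 8S - 15.5 is linear with a = 8, b = -15.5.
variance of S = 19.7² = 388.09.
variance of V = a²·variance of S = 8²·388.09 = 24837.76 (the additive constant -15.5 does not affect variance).
σ_V = |a|·σ_S = |8|·19.7 = 157.6.
E[V] = a·E[S] + b = 8·(-32.1) + (-15.5) = -272.3.

variance of V = 24837.76, σ_V = 157.6, E[V] = -272.3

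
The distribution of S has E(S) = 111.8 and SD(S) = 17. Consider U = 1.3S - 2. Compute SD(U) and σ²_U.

U = 1.3S - 2 is linear with a = 1.3, b = -2.
SD(U) = |a|·SD(S) = |1.3|·17 = 22.1.
σ²_S = 17² = 289.
σ²_U = a²·σ²_S = 1.3²·289 = 488.41 (the additive constant -2 does not affect variance).

SD(U) = 22.1, σ²_U = 488.41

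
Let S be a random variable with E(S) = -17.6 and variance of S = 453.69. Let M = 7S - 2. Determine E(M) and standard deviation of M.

E(M) = -125.2, standard deviation of M = 149.1

M = 7S - 2 is linear with a = 7, b = -2.
E(M) = a·E(S) + b = 7·(-17.6) + (-2) = -125.2.
standard deviation of S = √453.69 = 21.3.
standard deviation of M = |a|·standard deviation of S = |7|·21.3 = 149.1.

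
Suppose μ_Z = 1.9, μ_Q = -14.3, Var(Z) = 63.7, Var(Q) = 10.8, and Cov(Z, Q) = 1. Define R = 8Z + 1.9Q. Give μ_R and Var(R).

μ_R = 8·μ_Z + 1.9·μ_Q = 8·1.9 + 1.9·(-14.3) = -11.97.
Var(R) = a²·Var(Z) + b²·Var(Q) + 2ab·Cov(Z, Q) with a = 8, b = 1.9.
= 8²·63.7 + 1.9²·10.8 + 2·8·1.9·1
= 4076.8 + 38.988 + 30.4 = 4146.188.

μ_R = -11.97, Var(R) = 4146.188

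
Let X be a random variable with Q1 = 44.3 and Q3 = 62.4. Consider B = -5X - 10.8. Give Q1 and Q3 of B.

Q1(B) = -322.8, Q3(B) = -232.3

a = -5 < 0 reverses order: Q1(B) comes from Q3(X), Q3(B) from Q1(X).
Q1(B) = (-5)·62.4 + (-10.8) = -322.8; Q3(B) = (-5)·44.3 + (-10.8) = -232.3.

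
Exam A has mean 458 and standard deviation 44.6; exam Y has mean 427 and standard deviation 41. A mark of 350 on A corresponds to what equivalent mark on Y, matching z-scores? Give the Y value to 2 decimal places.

Y = 327.72

z = (350 − 458)/44.6 ≈ -2.4215.
Y = 427 + z·41 = 427 + (350 − 458)·41/44.6 ≈ 327.72.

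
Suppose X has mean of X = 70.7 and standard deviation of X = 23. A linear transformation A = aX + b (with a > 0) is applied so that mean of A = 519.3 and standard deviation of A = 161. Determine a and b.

a = 7, b = 24.4

standard deviation of A = a·standard deviation of X (a > 0), so a = 161/23 = 7.
mean of A = a·mean of X + b, so b = 519.3 − 7·70.7 = 24.4.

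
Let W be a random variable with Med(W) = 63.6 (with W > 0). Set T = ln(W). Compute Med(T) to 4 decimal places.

Med(T) = 4.1526

ln(W) is monotone on this domain, so Med(T) = ln(63.6) ≈ 4.1526.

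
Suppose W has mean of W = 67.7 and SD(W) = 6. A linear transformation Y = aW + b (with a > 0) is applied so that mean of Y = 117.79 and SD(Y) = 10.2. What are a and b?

SD(Y) = a·SD(W) (a > 0), so a = 10.2/6 = 1.7.
mean of Y = a·mean of W + b, so b = 117.79 − 1.7·67.7 = 2.7.

a = 1.7, b = 2.7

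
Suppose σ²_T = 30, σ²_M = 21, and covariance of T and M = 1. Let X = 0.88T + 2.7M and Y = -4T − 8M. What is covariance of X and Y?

By bilinearity, covariance of X and Y = ac·σ²_T + bd·σ²_M + (ad+bc)·covariance of T and M, with a=0.88, b=2.7, c=-4, d=-8.
ac·σ²_T = 0.88·(-4)·30 = -105.6
bd·σ²_M = 2.7·(-8)·21 = -453.6
(ad+bc)·covariance of T and M = (-17.84)·1 = -17.84
covariance of X and Y = -105.6 + (-453.6) + (-17.84) = -577.04.

covariance of X and Y = -577.04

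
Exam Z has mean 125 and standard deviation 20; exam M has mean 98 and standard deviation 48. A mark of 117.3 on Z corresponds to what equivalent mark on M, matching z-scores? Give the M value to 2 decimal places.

z = (117.3 − 125)/20 = -0.385.
M = 98 + z·48 = 98 + (117.3 − 125)·48/20 = 79.52.

M = 79.52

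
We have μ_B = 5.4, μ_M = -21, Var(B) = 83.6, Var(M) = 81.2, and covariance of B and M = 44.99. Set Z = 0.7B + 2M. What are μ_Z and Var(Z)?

μ_Z = 0.7·μ_B + 2·μ_M = 0.7·5.4 + 2·(-21) = -38.22.
Var(Z) = a²·Var(B) + b²·Var(M) + 2ab·covariance of B and M with a = 0.7, b = 2.
= 0.7²·83.6 + 2²·81.2 + 2·0.7·2·44.99
= 40.964 + 324.8 + 125.972 = 491.736.

μ_Z = -38.22, Var(Z) = 491.736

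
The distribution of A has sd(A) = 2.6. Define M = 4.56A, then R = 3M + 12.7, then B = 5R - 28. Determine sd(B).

sd(M) = |4.56|·2.6 = 11.856.
sd(R) = |3|·11.856 = 35.568.
sd(B) = |5|·35.568 = 177.84.

sd(B) = 177.84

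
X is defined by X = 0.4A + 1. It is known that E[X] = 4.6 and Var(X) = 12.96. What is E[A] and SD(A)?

E[A] = 9, SD(A) = 9

From X = 0.4A + 1: E[X] = a·E[A] + b, so E[A] = (E[X] − b)/a = (4.6 − 1)/0.4 = 9.
SD(X) = √12.96 = 3.6.
SD(X) = |a|·SD(A), so SD(A) = 3.6/|0.4| = 9.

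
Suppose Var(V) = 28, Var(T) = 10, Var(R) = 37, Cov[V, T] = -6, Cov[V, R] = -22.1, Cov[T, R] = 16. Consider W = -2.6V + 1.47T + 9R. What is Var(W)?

Var(W) = a²·Var(V) + b²·Var(T) + c²·Var(R) + 2ab·Cov[V, T] + 2ac·Cov[V, R] + 2bc·Cov[T, R], with a = -2.6, b = 1.47, c = 9.
= 189.28 + 21.609 + 2997 + 45.864 + 1034.28 + 423.36
= 4711.393.

Var(W) = 4711.393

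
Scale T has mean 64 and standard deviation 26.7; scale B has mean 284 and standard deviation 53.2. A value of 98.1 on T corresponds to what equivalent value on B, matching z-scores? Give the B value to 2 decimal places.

z = (98.1 − 64)/26.7 ≈ 1.2772.
B = 284 + z·53.2 = 284 + (98.1 − 64)·53.2/26.7 ≈ 351.94.

B = 351.94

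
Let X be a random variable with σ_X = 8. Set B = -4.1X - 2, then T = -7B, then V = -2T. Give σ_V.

σ_B = |-4.1|·8 = 32.8.
σ_T = |-7|·32.8 = 229.6.
σ_V = |-2|·229.6 = 459.2.

σ_V = 459.2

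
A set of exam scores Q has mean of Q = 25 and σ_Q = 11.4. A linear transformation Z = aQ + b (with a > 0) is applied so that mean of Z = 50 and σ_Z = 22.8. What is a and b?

a = 2, b = 0

σ_Z = a·σ_Q (a > 0), so a = 22.8/11.4 = 2.
mean of Z = a·mean of Q + b, so b = 50 − 2·25 = 0.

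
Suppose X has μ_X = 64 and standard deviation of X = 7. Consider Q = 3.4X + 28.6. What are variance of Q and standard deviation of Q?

Q = 3.4X + 28.6 is linear with a = 3.4, b = 28.6.
variance of X = 7² = 49.
variance of Q = a²·variance of X = 3.4²·49 = 566.44 (the additive constant 28.6 does not affect variance).
standard deviation of Q = |a|·standard deviation of X = |3.4|·7 = 23.8.

variance of Q = 566.44, standard deviation of Q = 23.8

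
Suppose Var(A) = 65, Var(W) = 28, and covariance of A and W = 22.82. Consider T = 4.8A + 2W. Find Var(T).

Var(T) = a²·Var(A) + b²·Var(W) + 2ab·covariance of A and W with a = 4.8, b = 2.
= 4.8²·65 + 2²·28 + 2·4.8·2·22.82
= 1497.6 + 112 + 438.144 = 2047.744.

Var(T) = 2047.744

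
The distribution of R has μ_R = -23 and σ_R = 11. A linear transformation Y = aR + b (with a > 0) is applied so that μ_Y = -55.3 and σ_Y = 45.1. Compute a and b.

σ_Y = a·σ_R (a > 0), so a = 45.1/11 = 4.1.
μ_Y = a·μ_R + b, so b = -55.3 − 4.1·(-23) = 39.

a = 4.1, b = 39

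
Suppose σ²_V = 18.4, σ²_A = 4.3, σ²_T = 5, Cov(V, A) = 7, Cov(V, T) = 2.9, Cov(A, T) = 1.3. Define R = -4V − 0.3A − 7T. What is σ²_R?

σ²_R = a²·σ²_V + b²·σ²_A + c²·σ²_T + 2ab·Cov(V, A) + 2ac·Cov(V, T) + 2bc·Cov(A, T), with a = -4, b = -0.3, c = -7.
= 294.4 + 0.387 + 245 + 16.8 + 162.4 + 5.46
= 724.447.

σ²_R = 724.447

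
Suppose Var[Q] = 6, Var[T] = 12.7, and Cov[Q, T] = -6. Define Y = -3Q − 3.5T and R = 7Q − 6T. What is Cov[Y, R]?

Cov[Y, R] = 179.7

By bilinearity, Cov[Y, R] = ac·Var[Q] + bd·Var[T] + (ad+bc)·Cov[Q, T], with a=-3, b=-3.5, c=7, d=-6.
ac·Var[Q] = (-3)·7·6 = -126
bd·Var[T] = (-3.5)·(-6)·12.7 = 266.7
(ad+bc)·Cov[Q, T] = (-6.5)·(-6) = 39
Cov[Y, R] = -126 + 266.7 + 39 = 179.7.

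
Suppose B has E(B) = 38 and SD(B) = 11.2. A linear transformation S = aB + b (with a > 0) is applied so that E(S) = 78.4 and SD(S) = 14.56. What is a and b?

SD(S) = a·SD(B) (a > 0), so a = 14.56/11.2 = 1.3.
E(S) = a·E(B) + b, so b = 78.4 − 1.3·38 = 29.

a = 1.3, b = 29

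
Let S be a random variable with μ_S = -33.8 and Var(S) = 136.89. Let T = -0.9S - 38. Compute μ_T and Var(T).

T = -0.9S - 38 is linear with a = -0.9, b = -38.
μ_T = a·μ_S + b = (-0.9)·(-33.8) + (-38) = -7.58.
Var(T) = a²·Var(S) = (-0.9)²·136.89 = 110.8809 (the additive constant -38 does not affect variance).

μ_T = -7.58, Var(T) = 110.8809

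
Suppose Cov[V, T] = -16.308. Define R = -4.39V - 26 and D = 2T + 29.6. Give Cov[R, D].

Cov[R, D] = a·c·Cov[V, T] = (-4.39)·2·(-16.308) = 143.18424. Additive constants drop out.

Cov[R, D] = 143.18424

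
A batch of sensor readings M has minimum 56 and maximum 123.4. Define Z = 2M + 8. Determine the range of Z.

Range of M = 123.4 − 56 = 67.4.
Range(Z) = |a|·Range(M) = |2|·67.4 = 134.8.

Range(Z) = 134.8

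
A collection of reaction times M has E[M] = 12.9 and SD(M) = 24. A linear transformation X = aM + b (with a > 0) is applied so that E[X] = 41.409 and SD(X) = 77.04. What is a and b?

a = 3.21, b = 0

SD(X) = a·SD(M) (a > 0), so a = 77.04/24 = 3.21.
E[X] = a·E[M] + b, so b = 41.409 − 3.21·12.9 = 0.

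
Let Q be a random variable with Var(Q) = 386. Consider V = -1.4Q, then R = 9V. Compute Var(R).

Var(R) = 61281.36

Var(V) = (-1.4)²·386 = 756.56.
Var(R) = 9²·756.56 = 61281.36.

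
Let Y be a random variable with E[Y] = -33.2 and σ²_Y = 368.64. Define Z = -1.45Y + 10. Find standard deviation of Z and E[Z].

Z = -1.45Y + 10 is linear with a = -1.45, b = 10.
standard deviation of Y = √368.64 = 19.2.
standard deviation of Z = |a|·standard deviation of Y = |-1.45|·19.2 = 27.84.
E[Z] = a·E[Y] + b = (-1.45)·(-33.2) + 10 = 58.14.

standard deviation of Z = 27.84, E[Z] = 58.14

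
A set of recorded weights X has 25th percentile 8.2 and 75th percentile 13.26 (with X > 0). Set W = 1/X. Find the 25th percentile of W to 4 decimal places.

1/X is decreasing on X > 0, so percentile order reverses: P_{25}(W) uses P_{75}(X) = 13.26.
P_{25}(W) = 1/13.26 ≈ 0.0754.

25th percentile of W = 0.0754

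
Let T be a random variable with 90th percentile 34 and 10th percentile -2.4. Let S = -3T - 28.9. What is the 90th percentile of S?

Since a = -3 < 0 the transformation is decreasing, reversing order: the 90th percentile of S corresponds to the 10th percentile of T.
So P_{90}(S) = a·P_{10}(T) + b = (-3)·(-2.4) + (-28.9) = -21.7.

90th percentile of S = -21.7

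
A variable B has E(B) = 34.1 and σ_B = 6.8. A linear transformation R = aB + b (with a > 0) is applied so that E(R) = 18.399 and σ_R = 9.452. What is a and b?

σ_R = a·σ_B (a > 0), so a = 9.452/6.8 = 1.39.
E(R) = a·E(B) + b, so b = 18.399 − 1.39·34.1 = -29.

a = 1.39, b = -29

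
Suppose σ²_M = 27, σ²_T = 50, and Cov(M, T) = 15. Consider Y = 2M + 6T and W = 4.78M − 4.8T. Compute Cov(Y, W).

Cov(Y, W) = -895.68

By bilinearity, Cov(Y, W) = ac·σ²_M + bd·σ²_T + (ad+bc)·Cov(M, T), with a=2, b=6, c=4.78, d=-4.8.
ac·σ²_M = 2·4.78·27 = 258.12
bd·σ²_T = 6·(-4.8)·50 = -1440
(ad+bc)·Cov(M, T) = (19.08)·15 = 286.2
Cov(Y, W) = 258.12 + (-1440) + 286.2 = -895.68.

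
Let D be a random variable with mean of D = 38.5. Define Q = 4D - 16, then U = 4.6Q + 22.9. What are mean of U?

mean of U = 657.7

mean of Q = 4·38.5 + (-16) = 138.
mean of U = 4.6·138 + 22.9 = 657.7.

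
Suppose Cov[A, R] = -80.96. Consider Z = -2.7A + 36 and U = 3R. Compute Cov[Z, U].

Cov[Z, U] = 655.776

Cov[Z, U] = a·c·Cov[A, R] = (-2.7)·3·(-80.96) = 655.776. Additive constants drop out.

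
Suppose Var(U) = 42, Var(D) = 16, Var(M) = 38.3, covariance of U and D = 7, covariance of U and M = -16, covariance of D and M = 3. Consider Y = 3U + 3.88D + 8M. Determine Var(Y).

Var(Y) = 2651.2704

Var(Y) = a²·Var(U) + b²·Var(D) + c²·Var(M) + 2ab·covariance of U and D + 2ac·covariance of U and M + 2bc·covariance of D and M, with a = 3, b = 3.88, c = 8.
= 378 + 240.8704 + 2451.2 + 162.96 + (-768) + 186.24
= 2651.2704.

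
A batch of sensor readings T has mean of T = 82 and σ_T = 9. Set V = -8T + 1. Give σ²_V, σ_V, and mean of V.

V = -8T + 1 is linear with a = -8, b = 1.
σ²_T = 9² = 81.
σ²_V = a²·σ²_T = (-8)²·81 = 5184 (the additive constant 1 does not affect variance).
σ_V = |a|·σ_T = |-8|·9 = 72.
mean of V = a·mean of T + b = (-8)·82 + 1 = -655.

σ²_V = 5184, σ_V = 72, mean of V = -655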